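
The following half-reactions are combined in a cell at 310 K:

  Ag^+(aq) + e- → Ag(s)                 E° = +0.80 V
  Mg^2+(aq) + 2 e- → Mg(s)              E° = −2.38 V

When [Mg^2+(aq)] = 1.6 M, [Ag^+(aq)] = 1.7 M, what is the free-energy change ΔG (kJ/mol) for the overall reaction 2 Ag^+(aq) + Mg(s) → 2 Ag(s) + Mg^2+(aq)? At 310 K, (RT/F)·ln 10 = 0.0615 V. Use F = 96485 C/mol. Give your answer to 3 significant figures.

E°cell = +0.80 − (−2.38) = +3.18 V; the balanced reaction transfers n = 2 electrons.
Here Q = [Mg^2+(aq)] / [Ag^+(aq)]^2 = 0.554 (log Q = −0.257), giving E = +3.18 − (0.0615/2)·(−0.257) = +3.1879 V.
Then ΔG = −nFE = −2 × 96485 × +3.1879 J/mol = −615 kJ/mol.

−615 kJ/mol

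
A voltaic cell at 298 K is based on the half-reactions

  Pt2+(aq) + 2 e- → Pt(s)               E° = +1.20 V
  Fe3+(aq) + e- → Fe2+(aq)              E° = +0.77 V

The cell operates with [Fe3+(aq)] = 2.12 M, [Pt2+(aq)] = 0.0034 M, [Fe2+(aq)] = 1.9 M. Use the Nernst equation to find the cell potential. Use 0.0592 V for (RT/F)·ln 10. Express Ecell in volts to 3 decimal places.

+0.354 V

Pt²⁺/Pt is reduced (cathode, E° = +1.20 V) and Fe³⁺/Fe²⁺ is oxidized (anode).
The standard potential is +1.20 − (+0.77) = +0.43 V and the balanced reaction transfers n = 2 electrons.
Balancing gives Pt2+(aq) + 2 Fe2+(aq) → Pt(s) + 2 Fe3+(aq); hence Q = [Fe3+(aq)]^2 / ([Pt2+(aq)]·[Fe2+(aq)]^2) = 366 (log Q = 2.564).
E = E° − (0.0592/n)·log Q = +0.43 − (0.0592/2)(2.564) = +0.354 V.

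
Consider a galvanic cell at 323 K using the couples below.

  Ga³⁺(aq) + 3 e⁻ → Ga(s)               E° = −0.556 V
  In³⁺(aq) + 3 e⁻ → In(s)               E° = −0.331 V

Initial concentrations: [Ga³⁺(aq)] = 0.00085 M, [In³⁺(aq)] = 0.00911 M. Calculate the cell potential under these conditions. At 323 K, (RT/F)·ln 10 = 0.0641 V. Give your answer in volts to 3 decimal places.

Since E°(In³⁺/In) > E°(Ga³⁺/Ga), In³⁺/In serves as the cathode.
E°cell = −0.331 − (−0.556) = +0.225 V, with n = 3 electrons transferred.
The balanced reaction is In³⁺(aq) + Ga(s) → In(s) + Ga³⁺(aq), so Q = [Ga³⁺(aq)] / [In³⁺(aq)] = 0.0933 and log Q = −1.030.
Applying E = E° − (RT ln10/nF)·log Q gives +0.225 − (0.0641/3)(−1.030) = +0.247 V.

+0.247 V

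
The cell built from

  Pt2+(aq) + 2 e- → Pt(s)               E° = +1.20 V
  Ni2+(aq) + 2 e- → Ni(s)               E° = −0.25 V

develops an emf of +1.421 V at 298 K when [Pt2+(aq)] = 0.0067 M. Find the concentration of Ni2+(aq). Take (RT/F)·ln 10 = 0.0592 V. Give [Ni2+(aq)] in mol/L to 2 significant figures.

0.064 M

Pt²⁺/Pt is the cathode (higher E°); E°cell = +1.20 − (−0.25) = +1.45 V with n = 2.
Since E = E° − (0.0592/n)·log Q, log Q = n(E° − E)/0.0592 = 0.980.
Balancing electrons gives Pt2+(aq) + Ni(s) → Pt(s) + Ni2+(aq); thus Q = [Ni2+(aq)] / [Pt2+(aq)].
Solving for the unknown gives log [Ni2+(aq)] = −1.194, so [Ni2+(aq)] ≈ 0.064 M.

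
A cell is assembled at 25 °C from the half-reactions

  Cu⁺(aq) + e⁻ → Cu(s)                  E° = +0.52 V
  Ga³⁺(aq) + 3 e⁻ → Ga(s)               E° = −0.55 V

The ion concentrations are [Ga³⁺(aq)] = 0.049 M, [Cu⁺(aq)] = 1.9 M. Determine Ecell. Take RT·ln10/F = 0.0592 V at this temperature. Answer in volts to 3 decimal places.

Cu⁺/Cu is reduced (cathode, E° = +0.52 V) and Ga³⁺/Ga is oxidized (anode).
E°cell = +0.52 − (−0.55) = +1.07 V, with n = 3 electrons transferred.
The balanced reaction is 3 Cu⁺(aq) + Ga(s) → 3 Cu(s) + Ga³⁺(aq), so Q = [Ga³⁺(aq)] / [Cu⁺(aq)]^3 = 0.00714 and log Q = −2.146.
Applying E = E° − (RT ln10/nF)·log Q gives +1.07 − (0.0592/3)(−2.146) = +1.112 V.

+1.112 V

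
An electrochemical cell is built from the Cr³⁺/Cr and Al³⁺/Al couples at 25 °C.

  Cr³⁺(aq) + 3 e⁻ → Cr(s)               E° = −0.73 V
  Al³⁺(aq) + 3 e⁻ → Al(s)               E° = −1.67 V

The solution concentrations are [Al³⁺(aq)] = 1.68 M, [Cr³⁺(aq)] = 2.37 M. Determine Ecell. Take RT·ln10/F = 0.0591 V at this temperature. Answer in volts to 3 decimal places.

Cr³⁺/Cr is reduced (cathode, E° = −0.73 V) and Al³⁺/Al is oxidized (anode).
The standard potential is −0.73 − (−1.67) = +0.94 V and the balanced reaction transfers n = 3 electrons.
For the overall reaction Cr³⁺(aq) + Al(s) → Cr(s) + Al³⁺(aq), Q = [Al³⁺(aq)] / [Cr³⁺(aq)] = 0.709, giving log Q = −0.149.
E = E° − (0.0591/n)·log Q = +0.94 − (0.0591/3)(−0.149) = +0.943 V.

+0.943 V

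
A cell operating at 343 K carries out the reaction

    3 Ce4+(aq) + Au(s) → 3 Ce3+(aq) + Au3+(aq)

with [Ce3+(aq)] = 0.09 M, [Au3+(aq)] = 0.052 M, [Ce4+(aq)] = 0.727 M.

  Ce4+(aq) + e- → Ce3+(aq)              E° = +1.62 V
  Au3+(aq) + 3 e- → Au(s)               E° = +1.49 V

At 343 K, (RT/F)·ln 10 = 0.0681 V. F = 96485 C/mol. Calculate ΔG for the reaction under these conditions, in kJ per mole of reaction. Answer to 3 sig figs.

−63.9 kJ/mol

E°cell = +1.62 − (+1.49) = +0.13 V; the balanced reaction transfers n = 3 electrons.
The reaction quotient is ([Ce3+(aq)]^3·[Au3+(aq)]) / [Ce4+(aq)]^3 = 9.87×10^−5; by Nernst, E = +0.13 − (0.0681/3)(−4.006) = +0.2209 V.
Then ΔG = −nFE = −3 × 96485 × +0.2209 J/mol = −63.9 kJ/mol.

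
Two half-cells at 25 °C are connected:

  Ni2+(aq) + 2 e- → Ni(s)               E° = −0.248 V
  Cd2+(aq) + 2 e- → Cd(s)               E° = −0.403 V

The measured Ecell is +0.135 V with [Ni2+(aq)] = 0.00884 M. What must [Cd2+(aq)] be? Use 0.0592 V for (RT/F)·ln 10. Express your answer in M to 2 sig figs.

The Ni²⁺/Ni couple has the larger reduction potential, so it is the cathode: E°cell = −0.248 − (−0.403) = +0.155 V and n = 2.
From the Nernst equation, log Q = n(E° − E)/0.0592 = 2·(+0.155 − (+0.135))/0.0592 = 0.676.
Balancing electrons gives Ni2+(aq) + Cd(s) → Ni(s) + Cd2+(aq); thus Q = [Cd2+(aq)] / [Ni2+(aq)].
Isolating [Cd2+(aq)] in Q = 10^{0.676} yields log [Cd2+(aq)] = −1.378, i.e. 0.042 M.

0.042 M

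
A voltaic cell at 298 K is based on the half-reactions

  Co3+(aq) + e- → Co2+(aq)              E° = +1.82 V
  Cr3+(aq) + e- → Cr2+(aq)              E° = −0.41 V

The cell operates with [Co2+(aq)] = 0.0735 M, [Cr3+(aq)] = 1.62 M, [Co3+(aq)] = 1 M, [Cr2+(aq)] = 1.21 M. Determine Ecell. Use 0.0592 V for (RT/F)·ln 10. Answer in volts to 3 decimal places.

The Co³⁺/Co²⁺ couple has the more positive E°, so it is the cathode; Cr³⁺/Cr²⁺ is the anode.
E°cell = E°cat − E°an = +1.82 − (−0.41) = +2.23 V; n = 1.
Balancing gives Co3+(aq) + Cr2+(aq) → Co2+(aq) + Cr3+(aq); hence Q = ([Co2+(aq)]·[Cr3+(aq)]) / ([Co3+(aq)]·[Cr2+(aq)]) = 0.0984 (log Q = −1.007).
Applying E = E° − (RT ln10/nF)·log Q gives +2.23 − (0.0592/1)(−1.007) = +2.290 V.

+2.290 V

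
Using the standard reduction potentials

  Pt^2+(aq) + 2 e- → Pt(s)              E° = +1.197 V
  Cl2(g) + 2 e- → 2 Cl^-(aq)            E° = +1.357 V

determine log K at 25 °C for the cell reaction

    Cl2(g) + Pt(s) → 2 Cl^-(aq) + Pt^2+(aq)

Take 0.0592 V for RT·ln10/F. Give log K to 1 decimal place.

log K = 5.4

The Cl₂/Cl⁻ couple is reduced (cathode); E°cell = +1.357 − (+1.197) = +0.160 V with n = 2.
At equilibrium E = 0, so log K = nE°cell / 0.0592 = (2)(+0.160) / 0.0592 = 5.4.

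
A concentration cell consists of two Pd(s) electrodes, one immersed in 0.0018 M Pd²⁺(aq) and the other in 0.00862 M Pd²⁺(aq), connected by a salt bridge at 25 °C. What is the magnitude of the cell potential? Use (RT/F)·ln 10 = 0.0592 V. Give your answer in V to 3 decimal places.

For a concentration cell E°cell = 0, since both electrodes use the same couple.
The compartment with the higher Pd²⁺(aq) concentration (0.00862 M) acts as the cathode; ions are reduced there and produced at the dilute (0.0018 M) anode.
With n = 2, Ecell = −(0.0592/2)·log([dilute]/[conc]) = −(0.0592/2)·log(0.0018/0.00862) = +0.020 V.

0.020 V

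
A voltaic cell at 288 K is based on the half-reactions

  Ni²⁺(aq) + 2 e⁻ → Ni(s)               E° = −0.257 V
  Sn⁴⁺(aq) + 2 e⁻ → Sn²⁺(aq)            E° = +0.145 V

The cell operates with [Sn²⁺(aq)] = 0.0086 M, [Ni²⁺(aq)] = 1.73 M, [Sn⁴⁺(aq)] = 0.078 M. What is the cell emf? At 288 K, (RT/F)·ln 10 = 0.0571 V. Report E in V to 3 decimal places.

The Sn⁴⁺/Sn²⁺ couple has the more positive E°, so it is the cathode; Ni²⁺/Ni is the anode.
E°cell = +0.145 − (−0.257) = +0.402 V, with n = 2 electrons transferred.
Balancing gives Sn⁴⁺(aq) + Ni(s) → Sn²⁺(aq) + Ni²⁺(aq); hence Q = ([Sn²⁺(aq)]·[Ni²⁺(aq)]) / [Sn⁴⁺(aq)] = 0.191 (log Q = −0.720).
E = E° − (0.0571/n)·log Q = +0.402 − (0.0571/2)(−0.720) = +0.423 V.

+0.423 V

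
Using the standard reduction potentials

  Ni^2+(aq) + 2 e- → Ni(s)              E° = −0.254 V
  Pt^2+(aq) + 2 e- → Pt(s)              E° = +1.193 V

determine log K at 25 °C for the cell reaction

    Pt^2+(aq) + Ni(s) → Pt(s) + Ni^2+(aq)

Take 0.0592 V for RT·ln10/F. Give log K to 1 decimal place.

log K = 48.9

The Pt²⁺/Pt couple is reduced (cathode); E°cell = +1.193 − (−0.254) = +1.447 V with n = 2.
At equilibrium E = 0, so log K = nE°cell / 0.0592 = (2)(+1.447) / 0.0592 = 48.9.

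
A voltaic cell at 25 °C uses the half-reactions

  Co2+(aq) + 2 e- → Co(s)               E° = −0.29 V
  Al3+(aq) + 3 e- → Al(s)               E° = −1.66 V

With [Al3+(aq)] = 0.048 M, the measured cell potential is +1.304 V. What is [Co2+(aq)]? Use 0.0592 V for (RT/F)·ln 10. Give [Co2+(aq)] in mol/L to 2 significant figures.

0.00078 M

Co²⁺/Co is the cathode (higher E°); E°cell = −0.29 − (−1.66) = +1.37 V with n = 6.
Rearranging E = E° − (0.0592/n)·log Q gives log Q = 6(+1.37 − (+1.304))/0.0592 = 6.689.
For 3 Co2+(aq) + 2 Al(s) → 3 Co(s) + 2 Al3+(aq), the reaction quotient is Q = [Al3+(aq)]^2 / [Co2+(aq)]^3.
Isolating [Co2+(aq)] in Q = 10^{6.689} yields log [Co2+(aq)] = −3.109, i.e. 0.00078 M.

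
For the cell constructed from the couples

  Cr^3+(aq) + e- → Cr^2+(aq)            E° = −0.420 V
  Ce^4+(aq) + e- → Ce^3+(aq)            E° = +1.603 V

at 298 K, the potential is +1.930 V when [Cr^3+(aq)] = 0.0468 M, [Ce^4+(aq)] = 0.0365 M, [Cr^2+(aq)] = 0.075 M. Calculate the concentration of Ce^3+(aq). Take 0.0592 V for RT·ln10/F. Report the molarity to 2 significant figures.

2.2 M

Ce⁴⁺/Ce³⁺ is the cathode (higher E°); E°cell = +1.603 − (−0.420) = +2.023 V with n = 1.
From the Nernst equation, log Q = n(E° − E)/0.0592 = 1·(+2.023 − (+1.930))/0.0592 = 1.571.
The balanced reaction is Ce^4+(aq) + Cr^2+(aq) → Ce^3+(aq) + Cr^3+(aq), so Q = ([Ce^3+(aq)]·[Cr^3+(aq)]) / ([Ce^4+(aq)]·[Cr^2+(aq)]).
Substituting the known concentrations and solving, log [Ce^3+(aq)] = 0.338 and [Ce^3+(aq)] = 2.2 M.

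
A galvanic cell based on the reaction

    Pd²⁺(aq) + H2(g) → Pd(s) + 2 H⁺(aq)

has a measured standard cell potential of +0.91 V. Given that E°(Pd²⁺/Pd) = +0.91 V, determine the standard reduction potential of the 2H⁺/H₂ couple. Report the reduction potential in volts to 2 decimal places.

In the reaction as written the Pd²⁺/Pd couple is reduced (cathode) and 2H⁺/H₂ is oxidized (anode), so E°cell = E°(Pd²⁺/Pd) − E°(2H⁺/H₂).
E°(2H⁺/H₂) = E°(cathode) − E°cell = +0.91 − (+0.91) = +0.00 V.

+0.00 V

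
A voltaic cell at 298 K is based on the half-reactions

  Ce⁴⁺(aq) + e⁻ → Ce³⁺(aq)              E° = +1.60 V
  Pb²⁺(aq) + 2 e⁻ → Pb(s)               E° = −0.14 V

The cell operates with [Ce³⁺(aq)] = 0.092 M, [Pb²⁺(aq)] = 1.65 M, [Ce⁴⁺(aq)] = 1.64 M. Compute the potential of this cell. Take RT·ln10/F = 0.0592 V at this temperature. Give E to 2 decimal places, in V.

The Ce⁴⁺/Ce³⁺ couple has the more positive E°, so it is the cathode; Pb²⁺/Pb is the anode.
E°cell = +1.60 − (−0.14) = +1.74 V, with n = 2 electrons transferred.
For the overall reaction 2 Ce⁴⁺(aq) + Pb(s) → 2 Ce³⁺(aq) + Pb²⁺(aq), Q = ([Ce³⁺(aq)]^2·[Pb²⁺(aq)]) / [Ce⁴⁺(aq)]^2 = 0.00519, giving log Q = −2.285.
By the Nernst equation, E = +1.74 − (0.0592/2)·(−2.285) = +1.81 V.

+1.81 V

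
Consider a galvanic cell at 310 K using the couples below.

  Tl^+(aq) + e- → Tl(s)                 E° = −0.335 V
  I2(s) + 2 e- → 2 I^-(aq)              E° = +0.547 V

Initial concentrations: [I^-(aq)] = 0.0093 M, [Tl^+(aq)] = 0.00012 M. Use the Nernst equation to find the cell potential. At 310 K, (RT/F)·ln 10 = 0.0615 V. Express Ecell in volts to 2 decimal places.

+1.25 V

I₂/I⁻ is reduced (cathode, E° = +0.547 V) and Tl⁺/Tl is oxidized (anode).
The standard potential is +0.547 − (−0.335) = +0.882 V and the balanced reaction transfers n = 2 electrons.
The balanced reaction is I2(s) + 2 Tl(s) → 2 I^-(aq) + 2 Tl^+(aq), so Q = [I^-(aq)]^2·[Tl^+(aq)]^2 = 1.25×10^−12 and log Q = −11.905.
By the Nernst equation, E = +0.882 − (0.0615/2)·(−11.905) = +1.25 V.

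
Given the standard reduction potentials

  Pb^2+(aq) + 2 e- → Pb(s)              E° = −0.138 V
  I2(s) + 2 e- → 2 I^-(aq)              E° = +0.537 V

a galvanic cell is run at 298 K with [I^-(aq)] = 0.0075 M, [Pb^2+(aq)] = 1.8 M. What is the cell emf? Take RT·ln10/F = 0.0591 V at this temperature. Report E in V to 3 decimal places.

I₂/I⁻ is reduced (cathode, E° = +0.537 V) and Pb²⁺/Pb is oxidized (anode).
E°cell = E°cat − E°an = +0.537 − (−0.138) = +0.675 V; n = 2.
The balanced reaction is I2(s) + Pb(s) → 2 I^-(aq) + Pb^2+(aq), so Q = [I^-(aq)]^2·[Pb^2+(aq)] = 0.000101 and log Q = −3.995.
Applying E = E° − (RT ln10/nF)·log Q gives +0.675 − (0.0591/2)(−3.995) = +0.793 V.

+0.793 V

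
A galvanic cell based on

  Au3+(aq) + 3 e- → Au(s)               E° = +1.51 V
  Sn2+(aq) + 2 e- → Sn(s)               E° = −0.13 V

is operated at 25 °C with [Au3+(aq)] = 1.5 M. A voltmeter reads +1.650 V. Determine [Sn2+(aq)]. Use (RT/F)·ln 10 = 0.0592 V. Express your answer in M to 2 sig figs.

With Au³⁺/Au at the cathode and Sn²⁺/Sn at the anode, E°cell = +1.51 − (−0.13) = +1.64 V (n = 6).
Rearranging E = E° − (0.0592/n)·log Q gives log Q = 6(+1.64 − (+1.650))/0.0592 = −1.014.
For 2 Au3+(aq) + 3 Sn(s) → 2 Au(s) + 3 Sn2+(aq), the reaction quotient is Q = [Sn2+(aq)]^3 / [Au3+(aq)]^2.
Substituting the known concentrations and solving, log [Sn2+(aq)] = −0.221 and [Sn2+(aq)] = 0.60 M.

0.60 M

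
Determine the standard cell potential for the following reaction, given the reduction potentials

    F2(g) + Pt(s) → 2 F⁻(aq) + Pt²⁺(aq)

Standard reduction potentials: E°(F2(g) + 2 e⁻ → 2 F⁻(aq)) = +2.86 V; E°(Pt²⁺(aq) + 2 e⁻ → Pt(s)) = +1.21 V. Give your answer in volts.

In the reaction as written, F2(g) is reduced (cathode) and Pt²⁺(aq) is produced by oxidation at the anode.
E°cell = E°(cathode) − E°(anode) = +2.86 − (+1.21) = +1.65 V.

+1.65 V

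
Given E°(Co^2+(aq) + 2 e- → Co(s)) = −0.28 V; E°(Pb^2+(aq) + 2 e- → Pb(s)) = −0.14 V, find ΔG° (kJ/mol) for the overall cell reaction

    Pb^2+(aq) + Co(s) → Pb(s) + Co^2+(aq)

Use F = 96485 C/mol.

In the reaction as written Pb^2+(aq) is reduced, so the Pb²⁺/Pb couple is the cathode and Co²⁺/Co is the anode.
E°cell = −0.14 − (−0.28) = +0.14 V; balancing electrons gives n = 2.
ΔG° = −nFE°cell = −(2)(96485)(+0.14) J/mol = −27.0 kJ/mol.

−27.0 kJ/mol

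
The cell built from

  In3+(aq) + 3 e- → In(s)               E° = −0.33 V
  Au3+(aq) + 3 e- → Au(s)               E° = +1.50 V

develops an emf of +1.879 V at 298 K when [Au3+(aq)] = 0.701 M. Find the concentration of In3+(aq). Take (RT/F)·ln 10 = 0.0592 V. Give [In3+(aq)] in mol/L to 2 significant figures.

0.0023 M

Au³⁺/Au is the cathode (higher E°); E°cell = +1.50 − (−0.33) = +1.83 V with n = 3.
Rearranging E = E° − (0.0592/n)·log Q gives log Q = 3(+1.83 − (+1.879))/0.0592 = −2.483.
For Au3+(aq) + In(s) → Au(s) + In3+(aq), the reaction quotient is Q = [In3+(aq)] / [Au3+(aq)].
Isolating [In3+(aq)] in Q = 10^{−2.483} yields log [In3+(aq)] = −2.637, i.e. 0.0023 M.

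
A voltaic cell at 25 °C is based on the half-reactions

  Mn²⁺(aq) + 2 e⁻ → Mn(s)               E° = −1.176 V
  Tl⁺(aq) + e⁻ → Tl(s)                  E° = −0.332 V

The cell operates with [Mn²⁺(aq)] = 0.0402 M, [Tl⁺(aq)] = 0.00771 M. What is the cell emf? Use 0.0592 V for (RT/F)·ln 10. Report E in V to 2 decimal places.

The Tl⁺/Tl couple has the more positive E°, so it is the cathode; Mn²⁺/Mn is the anode.
E°cell = E°cat − E°an = −0.332 − (−1.176) = +0.844 V; n = 2.
For the overall reaction 2 Tl⁺(aq) + Mn(s) → 2 Tl(s) + Mn²⁺(aq), Q = [Mn²⁺(aq)] / [Tl⁺(aq)]^2 = 676, giving log Q = 2.830.
Applying E = E° − (RT ln10/nF)·log Q gives +0.844 − (0.0592/2)(2.830) = +0.76 V.

+0.76 V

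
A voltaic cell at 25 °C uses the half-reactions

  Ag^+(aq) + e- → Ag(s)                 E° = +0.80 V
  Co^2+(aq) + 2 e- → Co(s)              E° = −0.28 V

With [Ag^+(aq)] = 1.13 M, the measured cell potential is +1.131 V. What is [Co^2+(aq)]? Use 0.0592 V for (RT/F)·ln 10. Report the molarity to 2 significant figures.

With Ag⁺/Ag at the cathode and Co²⁺/Co at the anode, E°cell = +0.80 − (−0.28) = +1.08 V (n = 2).
From the Nernst equation, log Q = n(E° − E)/0.0592 = 2·(+1.08 − (+1.131))/0.0592 = −1.723.
The balanced reaction is 2 Ag^+(aq) + Co(s) → 2 Ag(s) + Co^2+(aq), so Q = [Co^2+(aq)] / [Ag^+(aq)]^2.
Solving for the unknown gives log [Co^2+(aq)] = −1.617, so [Co^2+(aq)] ≈ 0.024 M.

0.024 M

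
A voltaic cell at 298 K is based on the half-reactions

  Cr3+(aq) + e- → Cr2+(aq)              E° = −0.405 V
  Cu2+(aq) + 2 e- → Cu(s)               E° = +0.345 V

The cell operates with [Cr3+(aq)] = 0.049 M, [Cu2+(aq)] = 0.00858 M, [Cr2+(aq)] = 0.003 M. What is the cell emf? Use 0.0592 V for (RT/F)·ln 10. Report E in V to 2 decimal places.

+0.62 V

Since E°(Cu²⁺/Cu) > E°(Cr³⁺/Cr²⁺), Cu²⁺/Cu serves as the cathode.
E°cell = +0.345 − (−0.405) = +0.750 V, with n = 2 electrons transferred.
For the overall reaction Cu2+(aq) + 2 Cr2+(aq) → Cu(s) + 2 Cr3+(aq), Q = [Cr3+(aq)]^2 / ([Cu2+(aq)]·[Cr2+(aq)]^2) = 3.11×10^4, giving log Q = 4.493.
By the Nernst equation, E = +0.750 − (0.0592/2)·(4.493) = +0.62 V.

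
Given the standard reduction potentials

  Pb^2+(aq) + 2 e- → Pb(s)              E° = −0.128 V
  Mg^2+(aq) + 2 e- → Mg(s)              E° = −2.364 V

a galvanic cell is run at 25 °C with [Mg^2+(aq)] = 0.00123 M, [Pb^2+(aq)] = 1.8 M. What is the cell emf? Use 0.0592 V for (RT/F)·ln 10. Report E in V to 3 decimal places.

+2.330 V

Since E°(Pb²⁺/Pb) > E°(Mg²⁺/Mg), Pb²⁺/Pb serves as the cathode.
E°cell = −0.128 − (−2.364) = +2.236 V, with n = 2 electrons transferred.
Balancing gives Pb^2+(aq) + Mg(s) → Pb(s) + Mg^2+(aq); hence Q = [Mg^2+(aq)] / [Pb^2+(aq)] = 0.000683 (log Q = −3.165).
Applying E = E° − (RT ln10/nF)·log Q gives +2.236 − (0.0592/2)(−3.165) = +2.330 V.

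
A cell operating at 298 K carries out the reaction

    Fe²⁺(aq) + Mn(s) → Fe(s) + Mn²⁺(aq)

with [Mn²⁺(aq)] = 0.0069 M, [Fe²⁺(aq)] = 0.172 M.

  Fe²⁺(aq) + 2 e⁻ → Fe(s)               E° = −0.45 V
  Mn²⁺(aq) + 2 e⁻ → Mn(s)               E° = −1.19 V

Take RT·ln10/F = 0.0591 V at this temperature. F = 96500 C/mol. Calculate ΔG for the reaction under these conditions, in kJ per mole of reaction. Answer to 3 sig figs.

With Fe²⁺/Fe reduced at the cathode, E°cell = −0.45 − (−1.19) = +0.74 V and n = 2.
The reaction quotient is [Mn²⁺(aq)] / [Fe²⁺(aq)] = 0.0401; by Nernst, E = +0.74 − (0.0591/2)(−1.397) = +0.7813 V.
ΔG = −nFE = −(2)(96500)(+0.7813) J/mol = −151 kJ/mol.

−151 kJ/mol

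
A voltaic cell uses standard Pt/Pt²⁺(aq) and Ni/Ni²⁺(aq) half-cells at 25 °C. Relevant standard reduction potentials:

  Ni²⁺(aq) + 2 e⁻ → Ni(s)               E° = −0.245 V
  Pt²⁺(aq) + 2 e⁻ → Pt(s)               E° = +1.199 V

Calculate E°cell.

+1.444 V

The Pt²⁺/Pt couple has the higher E°, so Pt ion is reduced (cathode) and Ni is oxidized (anode).
E°cell = E°(cathode) − E°(anode) = +1.199 − (−0.245) = +1.444 V.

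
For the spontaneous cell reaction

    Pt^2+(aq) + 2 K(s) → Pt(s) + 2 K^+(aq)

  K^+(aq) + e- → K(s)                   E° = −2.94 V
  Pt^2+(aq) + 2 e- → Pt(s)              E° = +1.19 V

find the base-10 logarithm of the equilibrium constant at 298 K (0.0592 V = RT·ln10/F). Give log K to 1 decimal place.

The Pt²⁺/Pt couple is reduced (cathode); E°cell = +1.19 − (−2.94) = +4.13 V with n = 2.
At equilibrium E = 0, so log K = nE°cell / 0.0592 = (2)(+4.13) / 0.0592 = 139.5.

log K = 139.5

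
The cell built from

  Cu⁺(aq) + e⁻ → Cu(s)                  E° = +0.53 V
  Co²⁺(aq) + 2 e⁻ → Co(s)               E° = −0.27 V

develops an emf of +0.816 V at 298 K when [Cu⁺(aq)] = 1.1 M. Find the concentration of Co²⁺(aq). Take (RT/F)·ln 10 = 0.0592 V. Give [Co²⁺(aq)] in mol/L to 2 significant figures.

0.35 M

The Cu⁺/Cu couple has the larger reduction potential, so it is the cathode: E°cell = +0.53 − (−0.27) = +0.80 V and n = 2.
Since E = E° − (0.0592/n)·log Q, log Q = n(E° − E)/0.0592 = −0.541.
The balanced reaction is 2 Cu⁺(aq) + Co(s) → 2 Cu(s) + Co²⁺(aq), so Q = [Co²⁺(aq)] / [Cu⁺(aq)]^2.
Isolating [Co²⁺(aq)] in Q = 10^{−0.541} yields log [Co²⁺(aq)] = −0.458, i.e. 0.35 M.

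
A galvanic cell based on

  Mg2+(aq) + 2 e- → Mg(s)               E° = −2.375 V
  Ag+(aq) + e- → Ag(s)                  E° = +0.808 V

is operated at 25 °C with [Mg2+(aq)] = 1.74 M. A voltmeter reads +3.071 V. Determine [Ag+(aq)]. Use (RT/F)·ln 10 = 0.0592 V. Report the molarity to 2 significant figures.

With Ag⁺/Ag at the cathode and Mg²⁺/Mg at the anode, E°cell = +0.808 − (−2.375) = +3.183 V (n = 2).
From the Nernst equation, log Q = n(E° − E)/0.0592 = 2·(+3.183 − (+3.071))/0.0592 = 3.784.
The balanced reaction is 2 Ag+(aq) + Mg(s) → 2 Ag(s) + Mg2+(aq), so Q = [Mg2+(aq)] / [Ag+(aq)]^2.
Substituting the known concentrations and solving, log [Ag+(aq)] = −1.772 and [Ag+(aq)] = 0.017 M.

0.017 M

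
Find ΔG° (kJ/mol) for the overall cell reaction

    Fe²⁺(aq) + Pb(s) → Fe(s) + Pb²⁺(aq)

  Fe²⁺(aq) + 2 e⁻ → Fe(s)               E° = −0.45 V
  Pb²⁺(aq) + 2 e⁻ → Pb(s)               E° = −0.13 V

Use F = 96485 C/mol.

+61.8 kJ/mol

In the reaction as written Fe²⁺(aq) is reduced, so the Fe²⁺/Fe couple is the cathode and Pb²⁺/Pb is the anode.
E°cell = −0.45 − (−0.13) = −0.32 V; balancing electrons gives n = 2.
ΔG° = −nFE°cell = −(2)(96485)(−0.32) J/mol = +61.8 kJ/mol.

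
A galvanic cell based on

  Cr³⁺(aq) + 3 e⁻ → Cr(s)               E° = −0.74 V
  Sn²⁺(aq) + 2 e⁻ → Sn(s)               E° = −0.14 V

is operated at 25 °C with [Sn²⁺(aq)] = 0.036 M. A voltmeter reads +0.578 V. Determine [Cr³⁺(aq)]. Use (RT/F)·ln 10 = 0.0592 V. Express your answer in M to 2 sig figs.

0.089 M

The Sn²⁺/Sn couple has the larger reduction potential, so it is the cathode: E°cell = −0.14 − (−0.74) = +0.60 V and n = 6.
Since E = E° − (0.0592/n)·log Q, log Q = n(E° − E)/0.0592 = 2.230.
The balanced reaction is 3 Sn²⁺(aq) + 2 Cr(s) → 3 Sn(s) + 2 Cr³⁺(aq), so Q = [Cr³⁺(aq)]^2 / [Sn²⁺(aq)]^3.
Substituting the known concentrations and solving, log [Cr³⁺(aq)] = −1.051 and [Cr³⁺(aq)] = 0.089 M.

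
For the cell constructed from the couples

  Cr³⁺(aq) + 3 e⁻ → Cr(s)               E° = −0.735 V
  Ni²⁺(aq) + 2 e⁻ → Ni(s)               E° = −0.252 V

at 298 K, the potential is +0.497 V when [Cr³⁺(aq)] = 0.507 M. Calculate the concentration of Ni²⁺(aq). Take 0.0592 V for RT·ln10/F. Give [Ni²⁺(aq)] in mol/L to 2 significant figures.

Ni²⁺/Ni is the cathode (higher E°); E°cell = −0.252 − (−0.735) = +0.483 V with n = 6.
From the Nernst equation, log Q = n(E° − E)/0.0592 = 6·(+0.483 − (+0.497))/0.0592 = −1.419.
The balanced reaction is 3 Ni²⁺(aq) + 2 Cr(s) → 3 Ni(s) + 2 Cr³⁺(aq), so Q = [Cr³⁺(aq)]^2 / [Ni²⁺(aq)]^3.
Isolating [Ni²⁺(aq)] in Q = 10^{−1.419} yields log [Ni²⁺(aq)] = 0.276, i.e. 1.9 M.

1.9 M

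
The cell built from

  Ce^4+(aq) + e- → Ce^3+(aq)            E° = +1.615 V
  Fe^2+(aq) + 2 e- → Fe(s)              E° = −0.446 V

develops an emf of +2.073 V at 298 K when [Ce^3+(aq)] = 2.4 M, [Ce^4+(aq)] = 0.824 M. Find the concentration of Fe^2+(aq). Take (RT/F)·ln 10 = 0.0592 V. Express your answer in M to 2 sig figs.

Ce⁴⁺/Ce³⁺ is the cathode (higher E°); E°cell = +1.615 − (−0.446) = +2.061 V with n = 2.
Rearranging E = E° − (0.0592/n)·log Q gives log Q = 2(+2.061 − (+2.073))/0.0592 = −0.405.
For 2 Ce^4+(aq) + Fe(s) → 2 Ce^3+(aq) + Fe^2+(aq), the reaction quotient is Q = ([Ce^3+(aq)]^2·[Fe^2+(aq)]) / [Ce^4+(aq)]^2.
Isolating [Fe^2+(aq)] in Q = 10^{−0.405} yields log [Fe^2+(aq)] = −1.334, i.e. 0.046 M.

0.046 M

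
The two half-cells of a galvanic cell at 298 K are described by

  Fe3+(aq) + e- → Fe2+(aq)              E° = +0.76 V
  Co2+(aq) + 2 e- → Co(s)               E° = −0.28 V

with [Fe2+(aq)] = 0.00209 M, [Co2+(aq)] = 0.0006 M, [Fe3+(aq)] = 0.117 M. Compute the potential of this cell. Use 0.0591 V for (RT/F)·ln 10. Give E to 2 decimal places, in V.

+1.24 V

Since E°(Fe³⁺/Fe²⁺) > E°(Co²⁺/Co), Fe³⁺/Fe²⁺ serves as the cathode.
E°cell = E°cat − E°an = +0.76 − (−0.28) = +1.04 V; n = 2.
Balancing gives 2 Fe3+(aq) + Co(s) → 2 Fe2+(aq) + Co2+(aq); hence Q = ([Fe2+(aq)]^2·[Co2+(aq)]) / [Fe3+(aq)]^2 = 1.91×10^−7 (log Q = −6.718).
Applying E = E° − (RT ln10/nF)·log Q gives +1.04 − (0.0591/2)(−6.718) = +1.24 V.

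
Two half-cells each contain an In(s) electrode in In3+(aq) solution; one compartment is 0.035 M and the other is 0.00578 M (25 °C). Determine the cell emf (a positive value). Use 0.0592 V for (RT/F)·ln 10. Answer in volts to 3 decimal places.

0.015 V

For a concentration cell E°cell = 0, since both electrodes use the same couple.
The compartment with the higher In3+(aq) concentration (0.035 M) acts as the cathode; ions are reduced there and produced at the dilute (0.00578 M) anode.
With n = 3, Ecell = −(0.0592/3)·log([dilute]/[conc]) = −(0.0592/3)·log(0.00578/0.035) = +0.015 V.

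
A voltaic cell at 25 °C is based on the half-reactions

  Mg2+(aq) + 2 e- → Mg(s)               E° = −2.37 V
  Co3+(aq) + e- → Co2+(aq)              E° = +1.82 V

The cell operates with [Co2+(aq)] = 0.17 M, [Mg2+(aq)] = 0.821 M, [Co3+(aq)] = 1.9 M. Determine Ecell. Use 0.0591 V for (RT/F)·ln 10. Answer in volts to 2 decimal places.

Since E°(Co³⁺/Co²⁺) > E°(Mg²⁺/Mg), Co³⁺/Co²⁺ serves as the cathode.
The standard potential is +1.82 − (−2.37) = +4.19 V and the balanced reaction transfers n = 2 electrons.
Balancing gives 2 Co3+(aq) + Mg(s) → 2 Co2+(aq) + Mg2+(aq); hence Q = ([Co2+(aq)]^2·[Mg2+(aq)]) / [Co3+(aq)]^2 = 0.00657 (log Q = −2.182).
By the Nernst equation, E = +4.19 − (0.0591/2)·(−2.182) = +4.25 V.

+4.25 V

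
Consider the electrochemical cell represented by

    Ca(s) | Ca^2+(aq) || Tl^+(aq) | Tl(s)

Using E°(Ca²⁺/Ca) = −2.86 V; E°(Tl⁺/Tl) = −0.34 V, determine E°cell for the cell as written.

By convention the left-hand electrode in cell notation is the anode (oxidation) and the right-hand electrode is the cathode (reduction).
E°cell = E°(right) − E°(left) = −0.34 − (−2.86) = +2.52 V.

+2.52 V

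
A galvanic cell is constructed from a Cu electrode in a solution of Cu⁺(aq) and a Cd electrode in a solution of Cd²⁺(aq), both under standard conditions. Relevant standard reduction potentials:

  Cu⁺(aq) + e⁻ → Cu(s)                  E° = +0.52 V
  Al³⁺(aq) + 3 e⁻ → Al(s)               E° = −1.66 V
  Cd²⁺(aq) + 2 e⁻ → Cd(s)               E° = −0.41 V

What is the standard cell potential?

Of the two couples in this cell, the one with the more positive reduction potential is reduced at the cathode: here that is Cu⁺/Cu (+0.52 V); Cd²⁺/Cd (−0.41 V) is the anode.
E°cell = E°(cathode) − E°(anode) = +0.52 − (−0.41) = +0.93 V.

+0.93 V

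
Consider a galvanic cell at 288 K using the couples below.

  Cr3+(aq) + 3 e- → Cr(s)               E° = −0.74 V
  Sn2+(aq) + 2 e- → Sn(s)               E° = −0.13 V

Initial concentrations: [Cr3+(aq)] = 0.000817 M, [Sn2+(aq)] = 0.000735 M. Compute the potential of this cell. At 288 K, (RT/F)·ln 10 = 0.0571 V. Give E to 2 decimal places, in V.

The Sn²⁺/Sn couple has the more positive E°, so it is the cathode; Cr³⁺/Cr is the anode.
E°cell = E°cat − E°an = −0.13 − (−0.74) = +0.61 V; n = 6.
For the overall reaction 3 Sn2+(aq) + 2 Cr(s) → 3 Sn(s) + 2 Cr3+(aq), Q = [Cr3+(aq)]^2 / [Sn2+(aq)]^3 = 1.68×10^3, giving log Q = 3.226.
Applying E = E° − (RT ln10/nF)·log Q gives +0.61 − (0.0571/6)(3.226) = +0.58 V.

+0.58 V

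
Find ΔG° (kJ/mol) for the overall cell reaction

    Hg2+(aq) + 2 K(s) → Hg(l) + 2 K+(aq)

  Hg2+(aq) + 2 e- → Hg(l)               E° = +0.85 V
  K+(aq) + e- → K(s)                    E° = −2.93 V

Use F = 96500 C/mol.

In the reaction as written Hg2+(aq) is reduced, so the Hg²⁺/Hg couple is the cathode and K⁺/K is the anode.
E°cell = +0.85 − (−2.93) = +3.78 V; balancing electrons gives n = 2.
ΔG° = −nFE°cell = −(2)(96500)(+3.78) J/mol = −730 kJ/mol.

−730 kJ/mol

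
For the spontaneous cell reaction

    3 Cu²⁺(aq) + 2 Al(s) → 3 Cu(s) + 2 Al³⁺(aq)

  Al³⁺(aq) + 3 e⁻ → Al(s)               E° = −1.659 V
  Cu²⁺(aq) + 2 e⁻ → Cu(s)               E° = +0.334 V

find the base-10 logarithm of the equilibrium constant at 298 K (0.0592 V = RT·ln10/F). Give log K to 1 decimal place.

log K = 202.0

The Cu²⁺/Cu couple is reduced (cathode); E°cell = +0.334 − (−1.659) = +1.993 V with n = 6.
At equilibrium E = 0, so log K = nE°cell / 0.0592 = (6)(+1.993) / 0.0592 = 202.0.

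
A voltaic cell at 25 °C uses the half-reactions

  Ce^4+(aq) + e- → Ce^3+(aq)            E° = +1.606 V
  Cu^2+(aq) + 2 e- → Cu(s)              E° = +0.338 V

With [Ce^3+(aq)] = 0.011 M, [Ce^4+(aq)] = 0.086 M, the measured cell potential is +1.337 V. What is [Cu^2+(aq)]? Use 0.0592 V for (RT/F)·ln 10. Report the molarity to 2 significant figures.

0.29 M

The Ce⁴⁺/Ce³⁺ couple has the larger reduction potential, so it is the cathode: E°cell = +1.606 − (+0.338) = +1.268 V and n = 2.
From the Nernst equation, log Q = n(E° − E)/0.0592 = 2·(+1.268 − (+1.337))/0.0592 = −2.331.
For 2 Ce^4+(aq) + Cu(s) → 2 Ce^3+(aq) + Cu^2+(aq), the reaction quotient is Q = ([Ce^3+(aq)]^2·[Cu^2+(aq)]) / [Ce^4+(aq)]^2.
Isolating [Cu^2+(aq)] in Q = 10^{−2.331} yields log [Cu^2+(aq)] = −0.545, i.e. 0.29 M.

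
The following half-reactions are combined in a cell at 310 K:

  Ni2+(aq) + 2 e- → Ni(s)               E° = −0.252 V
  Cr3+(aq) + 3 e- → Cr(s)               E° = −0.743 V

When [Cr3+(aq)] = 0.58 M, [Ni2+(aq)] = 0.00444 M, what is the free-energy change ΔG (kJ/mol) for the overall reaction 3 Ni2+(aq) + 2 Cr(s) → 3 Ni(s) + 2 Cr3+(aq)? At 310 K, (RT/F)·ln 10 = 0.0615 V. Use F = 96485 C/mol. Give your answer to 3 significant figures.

−245 kJ/mol

With Ni²⁺/Ni reduced at the cathode, E°cell = −0.252 − (−0.743) = +0.491 V and n = 6.
Here Q = [Cr3+(aq)]^2 / [Ni2+(aq)]^3 = 3.84×10^6 (log Q = 6.585), giving E = +0.491 − (0.0615/6)·(6.585) = +0.4235 V.
Finally ΔG = −nFE = −(6)(96485 C/mol)(+0.4235 V) = −245 kJ/mol.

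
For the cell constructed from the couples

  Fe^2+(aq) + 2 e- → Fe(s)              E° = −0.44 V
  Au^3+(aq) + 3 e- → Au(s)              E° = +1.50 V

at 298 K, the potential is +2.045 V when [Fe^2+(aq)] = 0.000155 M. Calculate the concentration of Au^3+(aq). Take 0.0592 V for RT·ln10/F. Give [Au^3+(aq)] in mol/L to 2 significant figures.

Au³⁺/Au is the cathode (higher E°); E°cell = +1.50 − (−0.44) = +1.94 V with n = 6.
From the Nernst equation, log Q = n(E° − E)/0.0592 = 6·(+1.94 − (+2.045))/0.0592 = −10.642.
Balancing electrons gives 2 Au^3+(aq) + 3 Fe(s) → 2 Au(s) + 3 Fe^2+(aq); thus Q = [Fe^2+(aq)]^3 / [Au^3+(aq)]^2.
Solving for the unknown gives log [Au^3+(aq)] = −0.394, so [Au^3+(aq)] ≈ 0.40 M.

0.40 M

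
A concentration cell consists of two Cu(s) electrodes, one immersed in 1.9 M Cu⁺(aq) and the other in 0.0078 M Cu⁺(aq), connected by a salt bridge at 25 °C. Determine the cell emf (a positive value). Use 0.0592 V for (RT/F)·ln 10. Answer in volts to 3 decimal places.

0.141 V

For a concentration cell E°cell = 0, since both electrodes use the same couple.
The compartment with the higher Cu⁺(aq) concentration (1.9 M) acts as the cathode; ions are reduced there and produced at the dilute (0.0078 M) anode.
With n = 1, Ecell = −(0.0592/1)·log([dilute]/[conc]) = −(0.0592/1)·log(0.0078/1.9) = +0.141 V.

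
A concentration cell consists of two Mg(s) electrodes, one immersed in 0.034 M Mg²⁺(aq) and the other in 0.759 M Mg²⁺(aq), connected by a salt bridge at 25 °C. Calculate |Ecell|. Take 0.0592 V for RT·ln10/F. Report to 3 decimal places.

0.040 V

For a concentration cell E°cell = 0, since both electrodes use the same couple.
The compartment with the higher Mg²⁺(aq) concentration (0.759 M) acts as the cathode; ions are reduced there and produced at the dilute (0.034 M) anode.
With n = 2, Ecell = −(0.0592/2)·log([dilute]/[conc]) = −(0.0592/2)·log(0.034/0.759) = +0.040 V.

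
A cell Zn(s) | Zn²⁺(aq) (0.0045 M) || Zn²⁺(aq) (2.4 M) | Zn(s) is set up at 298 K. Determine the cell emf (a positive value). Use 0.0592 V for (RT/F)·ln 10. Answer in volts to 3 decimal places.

For a concentration cell E°cell = 0, since both electrodes use the same couple.
The compartment with the higher Zn²⁺(aq) concentration (2.4 M) acts as the cathode; ions are reduced there and produced at the dilute (0.0045 M) anode.
With n = 2, Ecell = −(0.0592/2)·log([dilute]/[conc]) = −(0.0592/2)·log(0.0045/2.4) = +0.081 V.

0.081 V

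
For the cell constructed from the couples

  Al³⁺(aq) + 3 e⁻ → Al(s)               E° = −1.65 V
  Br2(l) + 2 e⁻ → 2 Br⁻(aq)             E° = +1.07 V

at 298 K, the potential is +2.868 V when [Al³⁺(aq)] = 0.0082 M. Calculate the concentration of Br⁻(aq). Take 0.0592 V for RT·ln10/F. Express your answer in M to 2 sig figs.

0.016 M

The Br₂/Br⁻ couple has the larger reduction potential, so it is the cathode: E°cell = +1.07 − (−1.65) = +2.72 V and n = 6.
Rearranging E = E° − (0.0592/n)·log Q gives log Q = 6(+2.72 − (+2.868))/0.0592 = −15.000.
For 3 Br2(l) + 2 Al(s) → 6 Br⁻(aq) + 2 Al³⁺(aq), the reaction quotient is Q = [Br⁻(aq)]^6·[Al³⁺(aq)]^2.
Isolating [Br⁻(aq)] in Q = 10^{−15.000} yields log [Br⁻(aq)] = −1.805, i.e. 0.016 M.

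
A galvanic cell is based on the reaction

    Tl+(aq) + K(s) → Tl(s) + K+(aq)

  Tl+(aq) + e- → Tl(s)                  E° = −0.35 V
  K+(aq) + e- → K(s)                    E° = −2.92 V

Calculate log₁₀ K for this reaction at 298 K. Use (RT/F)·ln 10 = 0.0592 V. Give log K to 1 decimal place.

The Tl⁺/Tl couple is reduced (cathode); E°cell = −0.35 − (−2.92) = +2.57 V with n = 1.
At equilibrium E = 0, so log K = nE°cell / 0.0592 = (1)(+2.57) / 0.0592 = 43.4.

log K = 43.4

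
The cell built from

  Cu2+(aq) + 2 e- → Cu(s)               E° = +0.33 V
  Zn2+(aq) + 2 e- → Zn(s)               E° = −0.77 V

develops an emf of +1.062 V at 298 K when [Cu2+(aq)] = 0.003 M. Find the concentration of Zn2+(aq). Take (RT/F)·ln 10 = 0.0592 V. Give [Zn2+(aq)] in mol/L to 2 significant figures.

0.058 M

The Cu²⁺/Cu couple has the larger reduction potential, so it is the cathode: E°cell = +0.33 − (−0.77) = +1.10 V and n = 2.
Rearranging E = E° − (0.0592/n)·log Q gives log Q = 2(+1.10 − (+1.062))/0.0592 = 1.284.
For Cu2+(aq) + Zn(s) → Cu(s) + Zn2+(aq), the reaction quotient is Q = [Zn2+(aq)] / [Cu2+(aq)].
Solving for the unknown gives log [Zn2+(aq)] = −1.239, so [Zn2+(aq)] ≈ 0.058 M.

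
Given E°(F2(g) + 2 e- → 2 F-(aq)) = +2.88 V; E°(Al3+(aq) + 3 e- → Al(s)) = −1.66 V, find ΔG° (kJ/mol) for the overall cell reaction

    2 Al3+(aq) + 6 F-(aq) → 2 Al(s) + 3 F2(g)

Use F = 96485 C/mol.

In the reaction as written Al3+(aq) is reduced, so the Al³⁺/Al couple is the cathode and F₂/F⁻ is the anode.
E°cell = −1.66 − (+2.88) = −4.54 V; balancing electrons gives n = 6.
ΔG° = −nFE°cell = −(6)(96485)(−4.54) J/mol = +2628 kJ/mol.

+2628 kJ/mol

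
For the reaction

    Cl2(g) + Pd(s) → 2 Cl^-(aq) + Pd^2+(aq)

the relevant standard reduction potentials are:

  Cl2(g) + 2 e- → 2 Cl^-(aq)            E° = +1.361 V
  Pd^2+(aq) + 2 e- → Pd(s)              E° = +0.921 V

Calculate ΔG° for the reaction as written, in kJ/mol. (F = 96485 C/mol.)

In the reaction as written Cl2(g) is reduced, so the Cl₂/Cl⁻ couple is the cathode and Pd²⁺/Pd is the anode.
E°cell = +1.361 − (+0.921) = +0.440 V; balancing electrons gives n = 2.
ΔG° = −nFE°cell = −(2)(96485)(+0.440) J/mol = −84.9 kJ/mol.

−84.9 kJ/mol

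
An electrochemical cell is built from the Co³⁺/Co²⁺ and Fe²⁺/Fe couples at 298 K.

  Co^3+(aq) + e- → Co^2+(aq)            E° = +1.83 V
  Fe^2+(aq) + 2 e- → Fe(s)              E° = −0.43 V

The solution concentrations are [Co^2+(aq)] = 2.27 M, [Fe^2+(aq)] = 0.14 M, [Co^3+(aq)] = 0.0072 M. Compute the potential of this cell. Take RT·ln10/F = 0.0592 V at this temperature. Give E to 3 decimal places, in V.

The Co³⁺/Co²⁺ couple has the more positive E°, so it is the cathode; Fe²⁺/Fe is the anode.
The standard potential is +1.83 − (−0.43) = +2.26 V and the balanced reaction transfers n = 2 electrons.
The balanced reaction is 2 Co^3+(aq) + Fe(s) → 2 Co^2+(aq) + Fe^2+(aq), so Q = ([Co^2+(aq)]^2·[Fe^2+(aq)]) / [Co^3+(aq)]^2 = 1.39×10^4 and log Q = 4.144.
E = E° − (0.0592/n)·log Q = +2.26 − (0.0592/2)(4.144) = +2.137 V.

+2.137 V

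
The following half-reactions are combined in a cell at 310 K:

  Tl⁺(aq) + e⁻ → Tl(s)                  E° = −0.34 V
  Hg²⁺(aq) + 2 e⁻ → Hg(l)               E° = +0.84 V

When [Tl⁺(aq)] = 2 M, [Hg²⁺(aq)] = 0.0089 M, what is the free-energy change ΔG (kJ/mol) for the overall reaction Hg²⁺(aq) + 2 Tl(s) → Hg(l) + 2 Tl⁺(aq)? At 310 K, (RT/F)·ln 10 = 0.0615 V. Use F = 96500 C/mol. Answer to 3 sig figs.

−212 kJ/mol

The standard cell potential is +0.84 − (−0.34) = +1.18 V, with n = 2 electrons in the balanced equation.
Q = [Tl⁺(aq)]^2 / [Hg²⁺(aq)] = 449, so log Q = 2.653 and E = +1.18 − (0.0615/2)(2.653) = +1.0984 V.
ΔG = −nFE = −(2)(96500)(+1.0984) J/mol = −212 kJ/mol.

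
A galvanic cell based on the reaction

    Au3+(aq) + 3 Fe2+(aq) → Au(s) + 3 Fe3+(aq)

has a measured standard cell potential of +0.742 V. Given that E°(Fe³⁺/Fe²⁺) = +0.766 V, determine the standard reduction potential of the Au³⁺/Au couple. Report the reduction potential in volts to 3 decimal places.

In the reaction as written the Au³⁺/Au couple is reduced (cathode) and Fe³⁺/Fe²⁺ is oxidized (anode), so E°cell = E°(Au³⁺/Au) − E°(Fe³⁺/Fe²⁺).
E°(Au³⁺/Au) = E°cell + E°(anode) = +0.742 + (+0.766) = +1.508 V.

+1.508 V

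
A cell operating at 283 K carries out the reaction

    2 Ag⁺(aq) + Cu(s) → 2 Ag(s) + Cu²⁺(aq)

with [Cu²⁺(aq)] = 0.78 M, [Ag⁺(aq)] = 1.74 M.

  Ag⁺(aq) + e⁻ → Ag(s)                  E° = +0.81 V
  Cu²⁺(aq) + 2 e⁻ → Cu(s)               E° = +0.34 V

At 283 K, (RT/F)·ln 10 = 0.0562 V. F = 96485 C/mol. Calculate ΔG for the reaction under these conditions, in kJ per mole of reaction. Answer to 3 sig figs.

−93.9 kJ/mol

The standard cell potential is +0.81 − (+0.34) = +0.47 V, with n = 2 electrons in the balanced equation.
The reaction quotient is [Cu²⁺(aq)] / [Ag⁺(aq)]^2 = 0.258; by Nernst, E = +0.47 − (0.0562/2)(−0.589) = +0.4866 V.
Finally ΔG = −nFE = −(2)(96485 C/mol)(+0.4866 V) = −93.9 kJ/mol.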